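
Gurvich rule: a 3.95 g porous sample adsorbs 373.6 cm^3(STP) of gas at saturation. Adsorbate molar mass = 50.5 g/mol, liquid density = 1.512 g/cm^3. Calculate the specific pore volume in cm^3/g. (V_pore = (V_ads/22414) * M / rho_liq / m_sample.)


Moles adsorbed n = V_ads / 22414 = 373.6 / 22414 = 1.666815e-02 mol
Liquid volume V_liq = n * M / rho_liq = 1.666815e-02 * 50.5 / 1.512 = 0.55671 cm^3
Specific pore volume V_pore = V_liq / m_sample = 0.55671 / 3.95
V_pore = 0.1409 cm^3/g

0.1409


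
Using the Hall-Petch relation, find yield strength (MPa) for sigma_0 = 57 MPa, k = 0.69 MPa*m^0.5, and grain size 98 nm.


d = 98 nm = 9.8e-08 m
sqrt(d) = 0.0003130495
Hall-Petch contribution = k / sqrt(d) = 0.69 / 0.0003130495 = 2204.1 MPa
sigma = sigma_0 + k/sqrt(d) = 57 + 2204.1 = 2261.1 MPa

2261.1


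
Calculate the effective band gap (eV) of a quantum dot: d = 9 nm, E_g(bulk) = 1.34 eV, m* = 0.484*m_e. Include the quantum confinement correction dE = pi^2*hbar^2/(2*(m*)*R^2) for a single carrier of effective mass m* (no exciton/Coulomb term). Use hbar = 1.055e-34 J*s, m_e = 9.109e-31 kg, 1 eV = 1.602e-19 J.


Radius R = 9/2 nm = 4.5e-09 m
Confinement energy dE = pi^2 * hbar^2 / (2 * m_eff * m_e * R^2)
dE = pi^2 * (1.055e-34)^2 / (2 * 0.484 * 9.109e-31 * (4.5e-09)^2) J, divided by 1.602e-19 J/eV
dE = 0.0384 eV
Total band gap = E_g(bulk) + dE = 1.34 + 0.0384 = 1.3784 eV

1.3784


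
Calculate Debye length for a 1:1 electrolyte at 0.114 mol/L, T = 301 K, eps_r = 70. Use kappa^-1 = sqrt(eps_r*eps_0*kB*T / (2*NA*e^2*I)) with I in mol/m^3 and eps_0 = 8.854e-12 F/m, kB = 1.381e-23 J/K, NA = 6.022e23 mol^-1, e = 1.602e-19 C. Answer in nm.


Ionic strength I = 0.114 * 1^2 * 1000 = 114 mol/m^3
kappa^-1 = sqrt(70 * 8.854e-12 * 1.381e-23 * 301 / (2 * 6.022e23 * (1.602e-19)^2 * 114))
kappa^-1 = 0.855 nm

0.855


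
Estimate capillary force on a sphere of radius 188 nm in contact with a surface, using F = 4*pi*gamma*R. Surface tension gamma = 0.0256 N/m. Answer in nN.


Convert radius: R = 188 nm = 1.88e-07 m
F = 4 * pi * gamma * R
F = 4 * pi * 0.0256 * 1.88e-07
F = 6.04794e-08 N = 60.4794 nN

60.4794


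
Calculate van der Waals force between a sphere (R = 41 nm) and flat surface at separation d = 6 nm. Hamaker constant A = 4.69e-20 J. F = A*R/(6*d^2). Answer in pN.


Convert to SI: R = 41 nm = 4.1e-08 m, d = 6 nm = 6e-09 m
F = A * R / (6 * d^2)
F = 4.69e-20 * 4.1e-08 / (6 * (6e-09)^2)
F = 8.90231e-12 N = 8.902 pN

8.902


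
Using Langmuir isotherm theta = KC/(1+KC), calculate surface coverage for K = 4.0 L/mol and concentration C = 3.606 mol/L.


Langmuir isotherm: theta = K*C / (1 + K*C)
K*C = 4.0 * 3.606 = 14.424
theta = 14.424 / (1 + 14.424) = 14.424 / 15.424
theta = 0.9352

0.9352


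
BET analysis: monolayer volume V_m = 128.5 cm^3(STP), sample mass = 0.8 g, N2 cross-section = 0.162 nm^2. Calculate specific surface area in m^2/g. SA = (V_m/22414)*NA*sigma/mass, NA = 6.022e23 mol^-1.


Number of moles in monolayer = V_m / 22414 = 128.5 / 22414 = 0.00573302
Number of molecules = moles * NA = 0.00573302 * 6.022e23
SA = molecules * sigma / mass
SA = (128.5 / 22414) * 6.022e23 * 0.162e-18 / 0.8
SA = 699.1 m^2/g

699.1


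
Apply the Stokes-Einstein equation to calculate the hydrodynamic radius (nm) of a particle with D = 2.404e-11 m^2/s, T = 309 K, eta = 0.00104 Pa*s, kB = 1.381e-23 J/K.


Stokes-Einstein: R = kB*T / (6*pi*eta*D)
R = 1.381e-23 * 309 / (6 * pi * 0.00104 * 2.404e-11)
R = 9.05489e-09 m = 9.05 nm

9.05


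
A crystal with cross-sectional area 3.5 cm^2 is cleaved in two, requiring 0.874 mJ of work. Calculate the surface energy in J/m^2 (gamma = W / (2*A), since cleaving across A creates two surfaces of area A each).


Convert: A = 3.5 cm^2 = 0.00035 m^2, W = 0.874 mJ = 0.000874 J
Cleaving exposes two faces of area A, so total new surface = 2*A and gamma = W / (2*A)
gamma = 0.000874 / (2 * 0.00035)
gamma = 1.249 J/m^2

1.249


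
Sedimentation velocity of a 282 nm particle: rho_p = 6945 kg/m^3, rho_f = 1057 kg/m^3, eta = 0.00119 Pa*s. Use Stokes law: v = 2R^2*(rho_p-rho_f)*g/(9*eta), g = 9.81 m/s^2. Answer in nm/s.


Radius R = 282/2 nm = 1.41e-07 m
Density difference = 6945 - 1057 = 5888 kg/m^3
v = 2 * R^2 * (rho_p - rho_f) * g / (9 * eta)
v = 2 * (1.41e-07)^2 * 5888 * 9.81 / (9 * 0.00119)
v = 2.14445e-07 m/s = 214.4448 nm/s

214.4448


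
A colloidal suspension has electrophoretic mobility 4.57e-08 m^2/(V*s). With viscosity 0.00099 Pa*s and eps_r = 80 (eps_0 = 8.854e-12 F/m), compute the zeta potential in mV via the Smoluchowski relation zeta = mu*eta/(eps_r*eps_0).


Smoluchowski equation: zeta = mu * eta / (eps_r * eps_0)
zeta = 4.57e-08 * 0.00099 / (80 * 8.854e-12)
zeta = 0.063874 V = 63.87 mV

63.87


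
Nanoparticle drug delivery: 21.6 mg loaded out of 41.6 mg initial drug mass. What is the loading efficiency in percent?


Drug loading efficiency = (drug loaded / drug initial) * 100
DLE = 21.6 / 41.6 * 100
DLE = 0.5192 * 100
DLE = 51.92%

51.92


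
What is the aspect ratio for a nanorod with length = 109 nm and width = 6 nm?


Aspect ratio AR = length / diameter
AR = 109 / 6
AR = 18.17

18.17


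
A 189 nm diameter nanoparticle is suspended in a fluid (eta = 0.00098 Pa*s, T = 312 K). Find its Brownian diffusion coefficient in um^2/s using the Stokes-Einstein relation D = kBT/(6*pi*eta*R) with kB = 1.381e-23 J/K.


Radius R = 189/2 = 94.5 nm = 9.45e-08 m
D = kB*T / (6*pi*eta*R)
D = 1.381e-23 * 312 / (6 * pi * 0.00098 * 9.45e-08)
D = 2.46825e-12 m^2/s = 2.468 um^2/s

2.468


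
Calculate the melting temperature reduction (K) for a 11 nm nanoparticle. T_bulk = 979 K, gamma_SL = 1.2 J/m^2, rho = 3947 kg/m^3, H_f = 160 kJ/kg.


Radius R = 11/2 = 5.5 nm = 5.5e-09 m
Convert H_f = 160 kJ/kg = 160000 J/kg
dT = 2 * gamma_SL * T_bulk / (rho * H_f * R)
dT = 2 * 1.2 * 979 / (3947 * 160000 * 5.5e-09)
dT = 676.5 K

676.5


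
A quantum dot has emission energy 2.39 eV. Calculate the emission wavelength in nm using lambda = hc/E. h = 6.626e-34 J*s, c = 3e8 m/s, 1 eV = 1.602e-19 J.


Convert energy: E = 2.39 eV = 2.39 * 1.602e-19 = 3.82878e-19 J
lambda = h*c / E = 6.626e-34 * 3e8 / 3.82878e-19
lambda = 5.19173e-07 m = 519.2 nm

519.2


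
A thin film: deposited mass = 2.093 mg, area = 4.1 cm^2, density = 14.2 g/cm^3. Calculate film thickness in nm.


Convert: m = 2.093 mg = 2.0930e-06 kg, A = 4.1 cm^2 = 4.1000e-04 m^2, rho = 14.2 g/cm^3 = 14200 kg/m^3
t = m / (A * rho)
t = 2.0930e-06 / (4.1000e-04 * 14200)
t = 3.5950e-07 m = 359.5 nm

359.5


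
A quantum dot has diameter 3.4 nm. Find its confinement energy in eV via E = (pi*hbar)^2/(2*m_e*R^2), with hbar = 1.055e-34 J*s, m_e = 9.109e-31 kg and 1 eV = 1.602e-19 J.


Radius R = 3.4/2 = 1.7 nm = 1.7e-09 m
E = (pi * 1.055e-34)^2 / (2 * 9.109e-31 * (1.7e-09)^2)
E(J) = 2.08644e-20
E = E(J) / 1.602e-19 = 0.1302 eV

0.1302


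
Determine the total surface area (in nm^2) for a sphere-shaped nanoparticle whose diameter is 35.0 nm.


Radius r = 35.0/2 = 17.5 nm
Surface area SA = 4 * pi * r^2
SA = 4 * pi * (17.5)^2
SA = 3848.45 nm^2

3848.45


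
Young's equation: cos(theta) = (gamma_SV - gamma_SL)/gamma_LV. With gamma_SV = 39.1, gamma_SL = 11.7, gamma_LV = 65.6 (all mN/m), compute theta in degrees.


cos(theta) = (gamma_SV - gamma_SL) / gamma_LV
cos(theta) = (39.1 - 11.7) / 65.6
cos(theta) = 0.417683
theta = arccos(0.417683) = 65.31 degrees

65.31


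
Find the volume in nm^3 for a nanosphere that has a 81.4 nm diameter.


Radius r = 81.4/2 = 40.7 nm
Volume V = (4/3) * pi * r^3
V = (4/3) * pi * (40.7)^3
V = 282404.65 nm^3

282404.65


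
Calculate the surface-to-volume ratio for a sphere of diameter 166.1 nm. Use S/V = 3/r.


Radius r = 166.1/2 = 83.05 nm
S/V = 3 / r = 3 / 83.05
S/V = 0.0361 nm^-1

0.0361


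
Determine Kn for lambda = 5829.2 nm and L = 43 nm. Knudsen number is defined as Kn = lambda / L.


Knudsen number Kn = lambda / L
Kn = 5829.2 / 43
Kn = 135.5628

135.5628


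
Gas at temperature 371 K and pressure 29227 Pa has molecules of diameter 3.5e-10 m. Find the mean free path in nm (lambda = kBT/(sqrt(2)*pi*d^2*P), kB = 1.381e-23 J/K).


Mean free path: lambda = kB*T / (sqrt(2) * pi * d^2 * P)
lambda = 1.381e-23 * 371 / (sqrt(2) * pi * (3.5e-10)^2 * 29227)
lambda = 3.22094e-07 m
lambda = 322.09 nm

322.09


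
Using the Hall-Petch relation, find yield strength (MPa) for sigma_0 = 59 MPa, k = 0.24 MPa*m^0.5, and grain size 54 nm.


d = 54 nm = 5.4e-08 m
sqrt(d) = 0.000232379
Hall-Petch contribution = k / sqrt(d) = 0.24 / 0.000232379 = 1032.8 MPa
sigma = sigma_0 + k/sqrt(d) = 59 + 1032.8 = 1091.8 MPa

1091.8


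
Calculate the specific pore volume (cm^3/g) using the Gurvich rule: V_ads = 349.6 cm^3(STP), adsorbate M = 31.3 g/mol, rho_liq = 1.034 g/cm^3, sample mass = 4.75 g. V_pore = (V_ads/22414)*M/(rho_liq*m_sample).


Moles adsorbed n = V_ads / 22414 = 349.6 / 22414 = 1.559739e-02 mol
Liquid volume V_liq = n * M / rho_liq = 1.559739e-02 * 31.3 / 1.034 = 0.47215 cm^3
Specific pore volume V_pore = V_liq / m_sample = 0.47215 / 4.75
V_pore = 0.0994 cm^3/g

0.0994


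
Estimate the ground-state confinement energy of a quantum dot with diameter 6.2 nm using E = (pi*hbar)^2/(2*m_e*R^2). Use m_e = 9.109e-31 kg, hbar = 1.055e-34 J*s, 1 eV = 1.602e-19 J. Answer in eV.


Radius R = 6.2/2 = 3.1 nm = 3.1e-09 m
E = (pi * 1.055e-34)^2 / (2 * 9.109e-31 * (3.1e-09)^2)
E(J) = 6.27452e-21
E = E(J) / 1.602e-19 = 0.0392 eV

0.0392


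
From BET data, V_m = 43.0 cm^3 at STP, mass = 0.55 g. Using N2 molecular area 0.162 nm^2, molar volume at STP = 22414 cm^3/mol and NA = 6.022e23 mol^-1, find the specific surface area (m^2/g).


Number of moles in monolayer = V_m / 22414 = 43.0 / 22414 = 0.00191844
Number of molecules = moles * NA = 0.00191844 * 6.022e23
SA = molecules * sigma / mass
SA = (43.0 / 22414) * 6.022e23 * 0.162e-18 / 0.55
SA = 340.3 m^2/g

340.3


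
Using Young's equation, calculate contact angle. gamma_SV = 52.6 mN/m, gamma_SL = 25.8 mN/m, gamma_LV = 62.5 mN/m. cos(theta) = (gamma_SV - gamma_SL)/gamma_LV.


cos(theta) = (gamma_SV - gamma_SL) / gamma_LV
cos(theta) = (52.6 - 25.8) / 62.5
cos(theta) = 0.4288
theta = arccos(0.4288) = 64.61 degrees

64.61


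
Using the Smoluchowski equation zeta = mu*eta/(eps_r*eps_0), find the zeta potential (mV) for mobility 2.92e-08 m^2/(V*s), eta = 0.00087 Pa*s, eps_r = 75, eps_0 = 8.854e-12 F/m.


Smoluchowski equation: zeta = mu * eta / (eps_r * eps_0)
zeta = 2.92e-08 * 0.00087 / (75 * 8.854e-12)
zeta = 0.038256 V = 38.26 mV

38.26


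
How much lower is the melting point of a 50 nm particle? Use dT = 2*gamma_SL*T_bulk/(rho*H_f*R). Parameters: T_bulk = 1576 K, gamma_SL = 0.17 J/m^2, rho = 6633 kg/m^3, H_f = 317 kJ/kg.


Radius R = 50/2 = 25 nm = 2.5e-08 m
Convert H_f = 317 kJ/kg = 317000 J/kg
dT = 2 * gamma_SL * T_bulk / (rho * H_f * R)
dT = 2 * 0.17 * 1576 / (6633 * 317000 * 2.5e-08)
dT = 10.2 K

10.2


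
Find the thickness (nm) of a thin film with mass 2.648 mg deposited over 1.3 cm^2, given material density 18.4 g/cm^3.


Convert: m = 2.648 mg = 2.6480e-06 kg, A = 1.3 cm^2 = 1.3000e-04 m^2, rho = 18.4 g/cm^3 = 18400 kg/m^3
t = m / (A * rho)
t = 2.6480e-06 / (1.3000e-04 * 18400)
t = 1.1070e-06 m = 1107.0 nm

1107.0


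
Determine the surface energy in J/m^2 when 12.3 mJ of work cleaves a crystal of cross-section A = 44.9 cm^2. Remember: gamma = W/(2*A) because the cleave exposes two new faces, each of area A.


Convert: A = 44.9 cm^2 = 0.00449 m^2, W = 12.3 mJ = 0.0123 J
Cleaving exposes two faces of area A, so total new surface = 2*A and gamma = W / (2*A)
gamma = 0.0123 / (2 * 0.00449)
gamma = 1.37 J/m^2

1.37


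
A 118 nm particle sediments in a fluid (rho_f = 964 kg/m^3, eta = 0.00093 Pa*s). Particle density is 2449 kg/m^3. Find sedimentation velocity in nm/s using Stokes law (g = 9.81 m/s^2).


Radius R = 118/2 nm = 5.9e-08 m
Density difference = 2449 - 964 = 1485 kg/m^3
v = 2 * R^2 * (rho_p - rho_f) * g / (9 * eta)
v = 2 * (5.9e-08)^2 * 1485 * 9.81 / (9 * 0.00093)
v = 1.21172e-08 m/s = 12.1172 nm/s

12.1172


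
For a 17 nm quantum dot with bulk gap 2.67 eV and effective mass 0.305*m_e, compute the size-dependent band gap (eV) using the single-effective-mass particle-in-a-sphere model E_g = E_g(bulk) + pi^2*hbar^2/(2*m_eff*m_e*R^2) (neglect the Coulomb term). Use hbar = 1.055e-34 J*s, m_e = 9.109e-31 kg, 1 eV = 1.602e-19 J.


Radius R = 17/2 nm = 8.5e-09 m
Confinement energy dE = pi^2 * hbar^2 / (2 * m_eff * m_e * R^2)
dE = pi^2 * (1.055e-34)^2 / (2 * 0.305 * 9.109e-31 * (8.5e-09)^2) J, divided by 1.602e-19 J/eV
dE = 0.0171 eV
Total band gap = E_g(bulk) + dE = 2.67 + 0.0171 = 2.6871 eV

2.6871


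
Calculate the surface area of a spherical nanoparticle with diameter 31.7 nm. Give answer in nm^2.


Radius r = 31.7/2 = 15.85 nm
Surface area SA = 4 * pi * r^2
SA = 4 * pi * (15.85)^2
SA = 3156.96 nm^2

3156.96


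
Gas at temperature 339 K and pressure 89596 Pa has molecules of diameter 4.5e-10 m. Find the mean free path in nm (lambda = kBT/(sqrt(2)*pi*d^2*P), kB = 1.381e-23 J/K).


Mean free path: lambda = kB*T / (sqrt(2) * pi * d^2 * P)
lambda = 1.381e-23 * 339 / (sqrt(2) * pi * (4.5e-10)^2 * 89596)
lambda = 5.80784e-08 m
lambda = 58.08 nm

58.08


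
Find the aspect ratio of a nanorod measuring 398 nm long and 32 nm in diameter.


Aspect ratio AR = length / diameter
AR = 398 / 32
AR = 12.44

12.44


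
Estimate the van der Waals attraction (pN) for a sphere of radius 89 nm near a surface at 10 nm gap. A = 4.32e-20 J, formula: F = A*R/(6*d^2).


Convert to SI: R = 89 nm = 8.9e-08 m, d = 10 nm = 1e-08 m
F = A * R / (6 * d^2)
F = 4.32e-20 * 8.9e-08 / (6 * (1e-08)^2)
F = 6.408e-12 N = 6.408 pN

6.408


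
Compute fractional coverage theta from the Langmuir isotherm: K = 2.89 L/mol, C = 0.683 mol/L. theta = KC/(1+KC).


Langmuir isotherm: theta = K*C / (1 + K*C)
K*C = 2.89 * 0.683 = 1.97387
theta = 1.97387 / (1 + 1.97387) = 1.97387 / 2.97387
theta = 0.6637

0.6637


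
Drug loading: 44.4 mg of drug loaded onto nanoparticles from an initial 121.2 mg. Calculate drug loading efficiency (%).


Drug loading efficiency = (drug loaded / drug initial) * 100
DLE = 44.4 / 121.2 * 100
DLE = 0.3663 * 100
DLE = 36.63%

36.63


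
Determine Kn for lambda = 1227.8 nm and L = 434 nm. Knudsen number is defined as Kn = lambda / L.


Knudsen number Kn = lambda / L
Kn = 1227.8 / 434
Kn = 2.829

2.829


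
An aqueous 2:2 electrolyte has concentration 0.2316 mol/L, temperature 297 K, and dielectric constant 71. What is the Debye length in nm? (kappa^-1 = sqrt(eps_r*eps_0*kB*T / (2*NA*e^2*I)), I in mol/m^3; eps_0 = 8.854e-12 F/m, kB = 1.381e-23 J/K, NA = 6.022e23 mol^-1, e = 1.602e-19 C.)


Ionic strength I = 0.2316 * 2^2 * 1000 = 926.4 mol/m^3
kappa^-1 = sqrt(71 * 8.854e-12 * 1.381e-23 * 297 / (2 * 6.022e23 * (1.602e-19)^2 * 926.4))
kappa^-1 = 0.3 nm

0.3


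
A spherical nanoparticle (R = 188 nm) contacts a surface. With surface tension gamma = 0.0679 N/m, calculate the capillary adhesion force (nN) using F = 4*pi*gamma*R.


Convert radius: R = 188 nm = 1.88e-07 m
F = 4 * pi * gamma * R
F = 4 * pi * 0.0679 * 1.88e-07
F = 1.60412e-07 N = 160.4122 nN

160.4122


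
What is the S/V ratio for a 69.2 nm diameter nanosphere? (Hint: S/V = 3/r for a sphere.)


Radius r = 69.2/2 = 34.6 nm
S/V = 3 / r = 3 / 34.6
S/V = 0.0867 nm^-1

0.0867


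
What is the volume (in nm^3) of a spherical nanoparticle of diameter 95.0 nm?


Radius r = 95.0/2 = 47.5 nm
Volume V = (4/3) * pi * r^3
V = (4/3) * pi * (47.5)^3
V = 448920.5 nm^3

448920.5


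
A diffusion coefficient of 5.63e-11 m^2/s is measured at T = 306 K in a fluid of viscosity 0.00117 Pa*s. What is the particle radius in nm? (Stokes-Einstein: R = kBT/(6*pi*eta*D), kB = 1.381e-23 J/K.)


Stokes-Einstein: R = kB*T / (6*pi*eta*D)
R = 1.381e-23 * 306 / (6 * pi * 0.00117 * 5.63e-11)
R = 3.40345e-09 m = 3.4 nm

3.4


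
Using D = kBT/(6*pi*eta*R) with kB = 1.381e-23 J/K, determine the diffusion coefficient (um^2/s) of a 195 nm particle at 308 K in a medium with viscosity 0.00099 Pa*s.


Radius R = 195/2 = 97.5 nm = 9.75e-08 m
D = kB*T / (6*pi*eta*R)
D = 1.381e-23 * 308 / (6 * pi * 0.00099 * 9.75e-08)
D = 2.33778e-12 m^2/s = 2.338 um^2/s

2.338


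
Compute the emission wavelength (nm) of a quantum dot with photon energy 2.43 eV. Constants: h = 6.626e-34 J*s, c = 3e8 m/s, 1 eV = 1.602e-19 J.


Convert energy: E = 2.43 eV = 2.43 * 1.602e-19 = 3.89286e-19 J
lambda = h*c / E = 6.626e-34 * 3e8 / 3.89286e-19
lambda = 5.10627e-07 m = 510.6 nm

510.6


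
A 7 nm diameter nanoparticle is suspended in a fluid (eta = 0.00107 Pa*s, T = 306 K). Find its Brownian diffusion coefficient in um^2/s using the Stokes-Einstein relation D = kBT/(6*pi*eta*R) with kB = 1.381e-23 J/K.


Radius R = 7/2 = 3.5 nm = 3.5e-09 m
D = kB*T / (6*pi*eta*R)
D = 1.381e-23 * 306 / (6 * pi * 0.00107 * 3.5e-09)
D = 5.98635e-11 m^2/s = 59.864 um^2/s

59.864


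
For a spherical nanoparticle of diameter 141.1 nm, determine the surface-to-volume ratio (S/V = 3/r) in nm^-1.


Radius r = 141.1/2 = 70.55 nm
S/V = 3 / r = 3 / 70.55
S/V = 0.0425 nm^-1

0.0425


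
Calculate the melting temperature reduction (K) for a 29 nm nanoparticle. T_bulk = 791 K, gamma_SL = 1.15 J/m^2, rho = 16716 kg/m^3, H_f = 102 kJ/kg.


Radius R = 29/2 = 14.5 nm = 1.45e-08 m
Convert H_f = 102 kJ/kg = 102000 J/kg
dT = 2 * gamma_SL * T_bulk / (rho * H_f * R)
dT = 2 * 1.15 * 791 / (16716 * 102000 * 1.45e-08)
dT = 73.6 K

73.6


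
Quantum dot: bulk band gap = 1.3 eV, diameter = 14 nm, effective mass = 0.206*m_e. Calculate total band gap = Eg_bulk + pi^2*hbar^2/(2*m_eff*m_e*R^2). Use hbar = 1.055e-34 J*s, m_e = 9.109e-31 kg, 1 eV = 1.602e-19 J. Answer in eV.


Radius R = 14/2 nm = 7e-09 m
Confinement energy dE = pi^2 * hbar^2 / (2 * m_eff * m_e * R^2)
dE = pi^2 * (1.055e-34)^2 / (2 * 0.206 * 9.109e-31 * (7e-09)^2) J, divided by 1.602e-19 J/eV
dE = 0.0373 eV
Total band gap = E_g(bulk) + dE = 1.3 + 0.0373 = 1.3373 eV

1.3373


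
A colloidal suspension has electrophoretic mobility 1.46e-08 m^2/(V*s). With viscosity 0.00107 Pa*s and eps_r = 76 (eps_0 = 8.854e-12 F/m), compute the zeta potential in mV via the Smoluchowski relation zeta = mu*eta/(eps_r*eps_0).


Smoluchowski equation: zeta = mu * eta / (eps_r * eps_0)
zeta = 1.46e-08 * 0.00107 / (76 * 8.854e-12)
zeta = 0.023216 V = 23.22 mV

23.22


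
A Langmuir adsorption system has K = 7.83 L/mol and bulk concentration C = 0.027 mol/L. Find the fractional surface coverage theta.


Langmuir isotherm: theta = K*C / (1 + K*C)
K*C = 7.83 * 0.027 = 0.21141
theta = 0.21141 / (1 + 0.21141) = 0.21141 / 1.21141
theta = 0.1745

0.1745


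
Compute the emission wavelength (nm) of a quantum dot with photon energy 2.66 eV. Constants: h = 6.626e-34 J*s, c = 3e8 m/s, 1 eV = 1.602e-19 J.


Convert energy: E = 2.66 eV = 2.66 * 1.602e-19 = 4.26132e-19 J
lambda = h*c / E = 6.626e-34 * 3e8 / 4.26132e-19
lambda = 4.66475e-07 m = 466.5 nm

466.5


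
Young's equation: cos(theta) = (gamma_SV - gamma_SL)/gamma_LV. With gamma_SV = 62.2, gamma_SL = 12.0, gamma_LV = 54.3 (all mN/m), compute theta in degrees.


cos(theta) = (gamma_SV - gamma_SL) / gamma_LV
cos(theta) = (62.2 - 12.0) / 54.3
cos(theta) = 0.924494
theta = arccos(0.924494) = 22.41 degrees

22.41


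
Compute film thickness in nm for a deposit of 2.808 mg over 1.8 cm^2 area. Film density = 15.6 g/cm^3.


Convert: m = 2.808 mg = 2.8080e-06 kg, A = 1.8 cm^2 = 1.8000e-04 m^2, rho = 15.6 g/cm^3 = 15600 kg/m^3
t = m / (A * rho)
t = 2.8080e-06 / (1.8000e-04 * 15600)
t = 1.0000e-06 m = 1000.0 nm

1000.0


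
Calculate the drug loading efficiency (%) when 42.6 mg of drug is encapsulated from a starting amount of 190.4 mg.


Drug loading efficiency = (drug loaded / drug initial) * 100
DLE = 42.6 / 190.4 * 100
DLE = 0.2237 * 100
DLE = 22.37%

22.37


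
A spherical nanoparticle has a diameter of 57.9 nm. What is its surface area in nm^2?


Radius r = 57.9/2 = 28.95 nm
Surface area SA = 4 * pi * r^2
SA = 4 * pi * (28.95)^2
SA = 10531.91 nm^2

10531.91


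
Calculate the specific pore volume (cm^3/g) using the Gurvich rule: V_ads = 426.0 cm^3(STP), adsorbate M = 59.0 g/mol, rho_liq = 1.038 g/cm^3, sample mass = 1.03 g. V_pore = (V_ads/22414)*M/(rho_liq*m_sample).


Moles adsorbed n = V_ads / 22414 = 426.0 / 22414 = 1.900598e-02 mol
Liquid volume V_liq = n * M / rho_liq = 1.900598e-02 * 59.0 / 1.038 = 1.08030 cm^3
Specific pore volume V_pore = V_liq / m_sample = 1.08030 / 1.03
V_pore = 1.0488 cm^3/g

1.0488


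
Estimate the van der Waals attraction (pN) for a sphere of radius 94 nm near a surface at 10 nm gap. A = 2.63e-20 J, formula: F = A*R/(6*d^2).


Convert to SI: R = 94 nm = 9.4e-08 m, d = 10 nm = 1e-08 m
F = A * R / (6 * d^2)
F = 2.63e-20 * 9.4e-08 / (6 * (1e-08)^2)
F = 4.12033e-12 N = 4.12 pN

4.12


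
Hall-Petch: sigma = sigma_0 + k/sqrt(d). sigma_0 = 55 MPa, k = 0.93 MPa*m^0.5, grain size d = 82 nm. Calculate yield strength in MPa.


d = 82 nm = 8.2e-08 m
sqrt(d) = 0.0002863564
Hall-Petch contribution = k / sqrt(d) = 0.93 / 0.0002863564 = 3247.7 MPa
sigma = sigma_0 + k/sqrt(d) = 55 + 3247.7 = 3302.7 MPa

3302.7


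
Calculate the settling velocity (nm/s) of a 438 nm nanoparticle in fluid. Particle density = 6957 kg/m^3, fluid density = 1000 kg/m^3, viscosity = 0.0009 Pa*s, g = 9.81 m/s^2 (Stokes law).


Radius R = 438/2 nm = 2.19e-07 m
Density difference = 6957 - 1000 = 5957 kg/m^3
v = 2 * R^2 * (rho_p - rho_f) * g / (9 * eta)
v = 2 * (2.19e-07)^2 * 5957 * 9.81 / (9 * 0.0009)
v = 6.92038e-07 m/s = 692.0378 nm/s

692.0378


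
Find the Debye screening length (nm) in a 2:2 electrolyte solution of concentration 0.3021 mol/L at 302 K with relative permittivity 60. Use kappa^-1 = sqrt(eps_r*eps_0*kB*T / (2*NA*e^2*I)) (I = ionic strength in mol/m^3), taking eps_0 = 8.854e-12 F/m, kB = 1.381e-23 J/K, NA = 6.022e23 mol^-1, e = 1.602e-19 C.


Ionic strength I = 0.3021 * 2^2 * 1000 = 1208.4 mol/m^3
kappa^-1 = sqrt(60 * 8.854e-12 * 1.381e-23 * 302 / (2 * 6.022e23 * (1.602e-19)^2 * 1208.4))
kappa^-1 = 0.244 nm

0.244


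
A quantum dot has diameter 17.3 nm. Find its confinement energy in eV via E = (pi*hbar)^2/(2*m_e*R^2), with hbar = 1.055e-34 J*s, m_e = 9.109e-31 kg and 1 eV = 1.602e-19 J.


Radius R = 17.3/2 = 8.65 nm = 8.65e-09 m
E = (pi * 1.055e-34)^2 / (2 * 9.109e-31 * (8.65e-09)^2)
E(J) = 8.05883e-22
E = E(J) / 1.602e-19 = 0.005 eV

0.005


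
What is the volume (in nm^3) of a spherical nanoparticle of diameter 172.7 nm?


Radius r = 172.7/2 = 86.35 nm
Volume V = (4/3) * pi * r^3
V = (4/3) * pi * (86.35)^3
V = 2696967.02 nm^3

2696967.02


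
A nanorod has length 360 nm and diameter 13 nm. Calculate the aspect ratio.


Aspect ratio AR = length / diameter
AR = 360 / 13
AR = 27.69

27.69


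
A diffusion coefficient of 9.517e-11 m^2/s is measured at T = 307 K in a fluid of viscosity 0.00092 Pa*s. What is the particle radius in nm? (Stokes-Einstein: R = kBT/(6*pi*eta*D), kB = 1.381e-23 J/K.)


Stokes-Einstein: R = kB*T / (6*pi*eta*D)
R = 1.381e-23 * 307 / (6 * pi * 0.00092 * 9.517e-11)
R = 2.56888e-09 m = 2.57 nm

2.57


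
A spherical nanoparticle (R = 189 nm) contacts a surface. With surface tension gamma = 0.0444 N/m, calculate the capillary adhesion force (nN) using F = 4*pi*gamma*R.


Convert radius: R = 189 nm = 1.89e-07 m
F = 4 * pi * gamma * R
F = 4 * pi * 0.0444 * 1.89e-07
F = 1.05452e-07 N = 105.452 nN

105.452


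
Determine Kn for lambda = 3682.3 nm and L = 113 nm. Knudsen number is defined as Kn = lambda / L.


Knudsen number Kn = lambda / L
Kn = 3682.3 / 113
Kn = 32.5867

32.5867


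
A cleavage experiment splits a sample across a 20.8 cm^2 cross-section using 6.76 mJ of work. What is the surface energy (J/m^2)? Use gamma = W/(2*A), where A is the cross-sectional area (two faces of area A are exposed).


Convert: A = 20.8 cm^2 = 0.00208 m^2, W = 6.76 mJ = 0.00676 J
Cleaving exposes two faces of area A, so total new surface = 2*A and gamma = W / (2*A)
gamma = 0.00676 / (2 * 0.00208)
gamma = 1.625 J/m^2

1.625


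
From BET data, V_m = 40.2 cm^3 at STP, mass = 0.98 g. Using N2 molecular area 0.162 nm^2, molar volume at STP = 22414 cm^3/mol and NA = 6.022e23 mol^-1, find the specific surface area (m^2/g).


Number of moles in monolayer = V_m / 22414 = 40.2 / 22414 = 0.00179352
Number of molecules = moles * NA = 0.00179352 * 6.022e23
SA = molecules * sigma / mass
SA = (40.2 / 22414) * 6.022e23 * 0.162e-18 / 0.98
SA = 178.5 m^2/g

178.5


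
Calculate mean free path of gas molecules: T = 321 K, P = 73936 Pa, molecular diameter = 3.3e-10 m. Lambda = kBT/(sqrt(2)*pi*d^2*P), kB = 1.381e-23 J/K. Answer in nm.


Mean free path: lambda = kB*T / (sqrt(2) * pi * d^2 * P)
lambda = 1.381e-23 * 321 / (sqrt(2) * pi * (3.3e-10)^2 * 73936)
lambda = 1.23922e-07 m
lambda = 123.92 nm

123.92


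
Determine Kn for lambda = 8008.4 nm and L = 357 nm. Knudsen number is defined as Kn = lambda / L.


Knudsen number Kn = lambda / L
Kn = 8008.4 / 357
Kn = 22.4325

22.4325


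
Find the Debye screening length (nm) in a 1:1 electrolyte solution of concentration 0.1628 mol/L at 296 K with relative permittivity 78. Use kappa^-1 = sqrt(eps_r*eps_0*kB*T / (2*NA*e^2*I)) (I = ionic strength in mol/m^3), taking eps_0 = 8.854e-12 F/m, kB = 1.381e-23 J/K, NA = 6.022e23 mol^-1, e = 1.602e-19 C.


Ionic strength I = 0.1628 * 1^2 * 1000 = 162.8 mol/m^3
kappa^-1 = sqrt(78 * 8.854e-12 * 1.381e-23 * 296 / (2 * 6.022e23 * (1.602e-19)^2 * 162.8))
kappa^-1 = 0.749 nm

0.749


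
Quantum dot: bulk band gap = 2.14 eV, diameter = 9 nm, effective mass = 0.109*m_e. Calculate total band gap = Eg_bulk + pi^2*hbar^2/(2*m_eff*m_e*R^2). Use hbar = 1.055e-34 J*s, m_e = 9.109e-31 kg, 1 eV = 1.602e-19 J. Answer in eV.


Radius R = 9/2 nm = 4.5e-09 m
Confinement energy dE = pi^2 * hbar^2 / (2 * m_eff * m_e * R^2)
dE = pi^2 * (1.055e-34)^2 / (2 * 0.109 * 9.109e-31 * (4.5e-09)^2) J, divided by 1.602e-19 J/eV
dE = 0.1705 eV
Total band gap = E_g(bulk) + dE = 2.14 + 0.1705 = 2.3105 eV

2.3105


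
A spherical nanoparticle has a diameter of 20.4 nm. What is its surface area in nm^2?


Radius r = 20.4/2 = 10.2 nm
Surface area SA = 4 * pi * r^2
SA = 4 * pi * (10.2)^2
SA = 1307.41 nm^2

1307.41


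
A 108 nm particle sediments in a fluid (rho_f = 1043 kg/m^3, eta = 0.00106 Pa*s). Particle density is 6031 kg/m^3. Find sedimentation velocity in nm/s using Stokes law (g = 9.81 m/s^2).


Radius R = 108/2 nm = 5.4e-08 m
Density difference = 6031 - 1043 = 4988 kg/m^3
v = 2 * R^2 * (rho_p - rho_f) * g / (9 * eta)
v = 2 * (5.4e-08)^2 * 4988 * 9.81 / (9 * 0.00106)
v = 2.99133e-08 m/s = 29.9133 nm/s

29.9133


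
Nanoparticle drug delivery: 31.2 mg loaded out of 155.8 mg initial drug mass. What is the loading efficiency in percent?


Drug loading efficiency = (drug loaded / drug initial) * 100
DLE = 31.2 / 155.8 * 100
DLE = 0.2003 * 100
DLE = 20.03%

20.03


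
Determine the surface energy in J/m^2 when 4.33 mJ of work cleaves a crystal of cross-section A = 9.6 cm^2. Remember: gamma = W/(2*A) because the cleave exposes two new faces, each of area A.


Convert: A = 9.6 cm^2 = 0.00096 m^2, W = 4.33 mJ = 0.00433 J
Cleaving exposes two faces of area A, so total new surface = 2*A and gamma = W / (2*A)
gamma = 0.00433 / (2 * 0.00096)
gamma = 2.255 J/m^2

2.255


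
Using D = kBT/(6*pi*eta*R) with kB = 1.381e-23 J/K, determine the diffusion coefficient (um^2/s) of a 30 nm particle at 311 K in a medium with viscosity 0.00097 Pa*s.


Radius R = 30/2 = 15 nm = 1.5e-08 m
D = kB*T / (6*pi*eta*R)
D = 1.381e-23 * 311 / (6 * pi * 0.00097 * 1.5e-08)
D = 1.56599e-11 m^2/s = 15.66 um^2/s

15.66


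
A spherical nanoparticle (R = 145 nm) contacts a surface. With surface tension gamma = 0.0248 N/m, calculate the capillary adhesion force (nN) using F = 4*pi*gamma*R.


Convert radius: R = 145 nm = 1.45e-07 m
F = 4 * pi * gamma * R
F = 4 * pi * 0.0248 * 1.45e-07
F = 4.51887e-08 N = 45.1887 nN

45.1887


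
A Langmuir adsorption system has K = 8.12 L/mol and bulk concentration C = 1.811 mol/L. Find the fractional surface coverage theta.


Langmuir isotherm: theta = K*C / (1 + K*C)
K*C = 8.12 * 1.811 = 14.70532
theta = 14.70532 / (1 + 14.70532) = 14.70532 / 15.70532
theta = 0.9363

0.9363


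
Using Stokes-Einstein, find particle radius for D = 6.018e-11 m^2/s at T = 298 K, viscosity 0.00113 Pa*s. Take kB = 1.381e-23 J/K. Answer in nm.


Stokes-Einstein: R = kB*T / (6*pi*eta*D)
R = 1.381e-23 * 298 / (6 * pi * 0.00113 * 6.018e-11)
R = 3.21054e-09 m = 3.21 nm

3.21


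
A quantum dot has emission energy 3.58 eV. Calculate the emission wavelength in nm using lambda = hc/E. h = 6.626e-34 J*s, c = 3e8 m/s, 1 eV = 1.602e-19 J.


Convert energy: E = 3.58 eV = 3.58 * 1.602e-19 = 5.73516e-19 J
lambda = h*c / E = 6.626e-34 * 3e8 / 5.73516e-19
lambda = 3.46599e-07 m = 346.6 nm

346.6


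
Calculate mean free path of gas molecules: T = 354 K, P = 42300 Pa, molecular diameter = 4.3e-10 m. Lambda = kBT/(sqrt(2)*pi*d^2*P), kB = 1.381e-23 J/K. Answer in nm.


Mean free path: lambda = kB*T / (sqrt(2) * pi * d^2 * P)
lambda = 1.381e-23 * 354 / (sqrt(2) * pi * (4.3e-10)^2 * 42300)
lambda = 1.40687e-07 m
lambda = 140.69 nm

140.69


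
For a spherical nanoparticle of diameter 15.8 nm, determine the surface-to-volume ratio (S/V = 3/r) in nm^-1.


Radius r = 15.8/2 = 7.9 nm
S/V = 3 / r = 3 / 7.9
S/V = 0.3797 nm^-1

0.3797


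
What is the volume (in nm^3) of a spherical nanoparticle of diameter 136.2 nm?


Radius r = 136.2/2 = 68.1 nm
Volume V = (4/3) * pi * r^3
V = (4/3) * pi * (68.1)^3
V = 1322908.92 nm^3

1322908.92


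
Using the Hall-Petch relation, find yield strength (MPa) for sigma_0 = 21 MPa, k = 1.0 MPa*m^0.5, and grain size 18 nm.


d = 18 nm = 1.8e-08 m
sqrt(d) = 0.0001341641
Hall-Petch contribution = k / sqrt(d) = 1.0 / 0.0001341641 = 7453.6 MPa
sigma = sigma_0 + k/sqrt(d) = 21 + 7453.6 = 7474.6 MPa

7474.6


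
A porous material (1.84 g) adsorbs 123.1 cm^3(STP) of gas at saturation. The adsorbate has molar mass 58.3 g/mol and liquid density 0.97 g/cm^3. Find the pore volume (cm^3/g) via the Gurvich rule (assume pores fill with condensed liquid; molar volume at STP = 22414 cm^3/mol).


Moles adsorbed n = V_ads / 22414 = 123.1 / 22414 = 5.492103e-03 mol
Liquid volume V_liq = n * M / rho_liq = 5.492103e-03 * 58.3 / 0.97 = 0.33009 cm^3
Specific pore volume V_pore = V_liq / m_sample = 0.33009 / 1.84
V_pore = 0.1794 cm^3/g

0.1794


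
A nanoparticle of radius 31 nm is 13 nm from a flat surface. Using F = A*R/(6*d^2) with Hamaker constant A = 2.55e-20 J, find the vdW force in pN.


Convert to SI: R = 31 nm = 3.1e-08 m, d = 13 nm = 1.3e-08 m
F = A * R / (6 * d^2)
F = 2.55e-20 * 3.1e-08 / (6 * (1.3e-08)^2)
F = 7.79586e-13 N = 0.78 pN

0.78


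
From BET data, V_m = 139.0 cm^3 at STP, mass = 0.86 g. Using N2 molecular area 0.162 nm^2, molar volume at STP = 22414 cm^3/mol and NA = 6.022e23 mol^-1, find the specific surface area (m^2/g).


Number of moles in monolayer = V_m / 22414 = 139.0 / 22414 = 0.00620148
Number of molecules = moles * NA = 0.00620148 * 6.022e23
SA = molecules * sigma / mass
SA = (139.0 / 22414) * 6.022e23 * 0.162e-18 / 0.86
SA = 703.5 m^2/g

703.5


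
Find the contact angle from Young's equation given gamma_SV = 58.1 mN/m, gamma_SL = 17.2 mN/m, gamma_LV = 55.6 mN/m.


cos(theta) = (gamma_SV - gamma_SL) / gamma_LV
cos(theta) = (58.1 - 17.2) / 55.6
cos(theta) = 0.735612
theta = arccos(0.735612) = 42.64 degrees

42.64


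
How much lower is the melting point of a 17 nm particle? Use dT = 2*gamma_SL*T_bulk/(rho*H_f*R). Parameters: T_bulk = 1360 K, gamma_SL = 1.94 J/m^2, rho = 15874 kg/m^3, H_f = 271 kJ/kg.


Radius R = 17/2 = 8.5 nm = 8.5e-09 m
Convert H_f = 271 kJ/kg = 271000 J/kg
dT = 2 * gamma_SL * T_bulk / (rho * H_f * R)
dT = 2 * 1.94 * 1360 / (15874 * 271000 * 8.5e-09)
dT = 144.3 K

144.3


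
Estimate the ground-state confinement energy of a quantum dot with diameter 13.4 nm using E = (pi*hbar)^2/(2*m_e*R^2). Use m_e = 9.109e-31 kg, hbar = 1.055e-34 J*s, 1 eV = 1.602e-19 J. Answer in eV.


Radius R = 13.4/2 = 6.7 nm = 6.7e-09 m
E = (pi * 1.055e-34)^2 / (2 * 9.109e-31 * (6.7e-09)^2)
E(J) = 1.34324e-21
E = E(J) / 1.602e-19 = 0.0084 eV

0.0084


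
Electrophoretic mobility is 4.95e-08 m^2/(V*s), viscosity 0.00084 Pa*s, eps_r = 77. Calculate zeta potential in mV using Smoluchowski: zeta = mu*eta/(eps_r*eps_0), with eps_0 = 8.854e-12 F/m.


Smoluchowski equation: zeta = mu * eta / (eps_r * eps_0)
zeta = 4.95e-08 * 0.00084 / (77 * 8.854e-12)
zeta = 0.060989 V = 60.99 mV

60.99


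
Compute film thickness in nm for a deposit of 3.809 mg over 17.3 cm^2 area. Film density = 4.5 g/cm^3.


Convert: m = 3.809 mg = 3.8090e-06 kg, A = 17.3 cm^2 = 1.7300e-03 m^2, rho = 4.5 g/cm^3 = 4500 kg/m^3
t = m / (A * rho)
t = 3.8090e-06 / (1.7300e-03 * 4500)
t = 4.8927e-07 m = 489.3 nm

489.3


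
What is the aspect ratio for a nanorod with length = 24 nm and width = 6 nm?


Aspect ratio AR = length / diameter
AR = 24 / 6
AR = 4.0

4.0


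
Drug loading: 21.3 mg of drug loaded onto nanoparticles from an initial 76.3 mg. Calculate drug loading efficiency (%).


Drug loading efficiency = (drug loaded / drug initial) * 100
DLE = 21.3 / 76.3 * 100
DLE = 0.2792 * 100
DLE = 27.92%

27.92


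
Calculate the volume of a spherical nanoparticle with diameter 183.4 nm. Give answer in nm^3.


Radius r = 183.4/2 = 91.7 nm
Volume V = (4/3) * pi * r^3
V = (4/3) * pi * (91.7)^3
V = 3229956.08 nm^3

3229956.08


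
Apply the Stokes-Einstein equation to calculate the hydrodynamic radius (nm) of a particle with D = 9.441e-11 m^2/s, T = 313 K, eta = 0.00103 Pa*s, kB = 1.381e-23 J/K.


Stokes-Einstein: R = kB*T / (6*pi*eta*D)
R = 1.381e-23 * 313 / (6 * pi * 0.00103 * 9.441e-11)
R = 2.35821e-09 m = 2.36 nm

2.36


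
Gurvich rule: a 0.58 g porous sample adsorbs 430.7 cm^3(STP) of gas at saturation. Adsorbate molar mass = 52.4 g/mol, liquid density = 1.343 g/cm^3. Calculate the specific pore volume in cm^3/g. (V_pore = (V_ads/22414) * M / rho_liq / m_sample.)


Moles adsorbed n = V_ads / 22414 = 430.7 / 22414 = 1.921567e-02 mol
Liquid volume V_liq = n * M / rho_liq = 1.921567e-02 * 52.4 / 1.343 = 0.74974 cm^3
Specific pore volume V_pore = V_liq / m_sample = 0.74974 / 0.58
V_pore = 1.2927 cm^3/g

1.2927


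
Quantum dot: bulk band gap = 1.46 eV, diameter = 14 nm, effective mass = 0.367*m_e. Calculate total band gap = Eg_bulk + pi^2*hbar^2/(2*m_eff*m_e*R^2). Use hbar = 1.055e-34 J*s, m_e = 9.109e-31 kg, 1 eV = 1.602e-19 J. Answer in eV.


Radius R = 14/2 nm = 7e-09 m
Confinement energy dE = pi^2 * hbar^2 / (2 * m_eff * m_e * R^2)
dE = pi^2 * (1.055e-34)^2 / (2 * 0.367 * 9.109e-31 * (7e-09)^2) J, divided by 1.602e-19 J/eV
dE = 0.0209 eV
Total band gap = E_g(bulk) + dE = 1.46 + 0.0209 = 1.4809 eV

1.4809


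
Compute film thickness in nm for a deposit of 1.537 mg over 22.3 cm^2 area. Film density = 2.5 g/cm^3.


Convert: m = 1.537 mg = 1.5370e-06 kg, A = 22.3 cm^2 = 2.2300e-03 m^2, rho = 2.5 g/cm^3 = 2500 kg/m^3
t = m / (A * rho)
t = 1.5370e-06 / (2.2300e-03 * 2500)
t = 2.7570e-07 m = 275.7 nm

275.7


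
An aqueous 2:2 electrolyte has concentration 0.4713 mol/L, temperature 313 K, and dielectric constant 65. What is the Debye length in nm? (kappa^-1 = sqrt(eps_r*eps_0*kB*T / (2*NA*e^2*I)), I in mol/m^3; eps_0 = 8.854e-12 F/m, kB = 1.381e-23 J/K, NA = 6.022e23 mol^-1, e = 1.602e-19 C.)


Ionic strength I = 0.4713 * 2^2 * 1000 = 1885.2 mol/m^3
kappa^-1 = sqrt(65 * 8.854e-12 * 1.381e-23 * 313 / (2 * 6.022e23 * (1.602e-19)^2 * 1885.2))
kappa^-1 = 0.207 nm

0.207


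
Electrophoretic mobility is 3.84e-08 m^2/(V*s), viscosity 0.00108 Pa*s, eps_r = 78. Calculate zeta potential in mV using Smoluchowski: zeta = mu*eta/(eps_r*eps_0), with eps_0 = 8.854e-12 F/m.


Smoluchowski equation: zeta = mu * eta / (eps_r * eps_0)
zeta = 3.84e-08 * 0.00108 / (78 * 8.854e-12)
zeta = 0.060051 V = 60.05 mV

60.05


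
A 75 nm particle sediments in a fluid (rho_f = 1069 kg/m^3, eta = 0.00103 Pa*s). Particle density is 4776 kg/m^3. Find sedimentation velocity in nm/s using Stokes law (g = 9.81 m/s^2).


Radius R = 75/2 nm = 3.75e-08 m
Density difference = 4776 - 1069 = 3707 kg/m^3
v = 2 * R^2 * (rho_p - rho_f) * g / (9 * eta)
v = 2 * (3.75e-08)^2 * 3707 * 9.81 / (9 * 0.00103)
v = 1.10333e-08 m/s = 11.0333 nm/s

11.0333


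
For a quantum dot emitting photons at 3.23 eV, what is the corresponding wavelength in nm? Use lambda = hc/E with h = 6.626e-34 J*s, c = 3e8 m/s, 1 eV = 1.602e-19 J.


Convert energy: E = 3.23 eV = 3.23 * 1.602e-19 = 5.17446e-19 J
lambda = h*c / E = 6.626e-34 * 3e8 / 5.17446e-19
lambda = 3.84156e-07 m = 384.2 nm

384.2


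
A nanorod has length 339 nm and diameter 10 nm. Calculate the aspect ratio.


Aspect ratio AR = length / diameter
AR = 339 / 10
AR = 33.9

33.9


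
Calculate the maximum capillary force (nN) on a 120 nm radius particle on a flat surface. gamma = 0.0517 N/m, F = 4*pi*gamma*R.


Convert radius: R = 120 nm = 1.2e-07 m
F = 4 * pi * gamma * R
F = 4 * pi * 0.0517 * 1.2e-07
F = 7.79618e-08 N = 77.9618 nN

77.9618


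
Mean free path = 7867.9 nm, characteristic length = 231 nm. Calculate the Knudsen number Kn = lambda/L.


Knudsen number Kn = lambda / L
Kn = 7867.9 / 231
Kn = 34.0602

34.0602


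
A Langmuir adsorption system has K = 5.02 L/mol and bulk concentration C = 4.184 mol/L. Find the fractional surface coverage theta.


Langmuir isotherm: theta = K*C / (1 + K*C)
K*C = 5.02 * 4.184 = 21.00368
theta = 21.00368 / (1 + 21.00368) = 21.00368 / 22.00368
theta = 0.9546

0.9546


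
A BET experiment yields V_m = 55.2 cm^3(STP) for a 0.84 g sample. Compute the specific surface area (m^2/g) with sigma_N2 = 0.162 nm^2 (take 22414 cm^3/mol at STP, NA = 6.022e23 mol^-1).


Number of moles in monolayer = V_m / 22414 = 55.2 / 22414 = 0.00246275
Number of molecules = moles * NA = 0.00246275 * 6.022e23
SA = molecules * sigma / mass
SA = (55.2 / 22414) * 6.022e23 * 0.162e-18 / 0.84
SA = 286.0 m^2/g

286.0


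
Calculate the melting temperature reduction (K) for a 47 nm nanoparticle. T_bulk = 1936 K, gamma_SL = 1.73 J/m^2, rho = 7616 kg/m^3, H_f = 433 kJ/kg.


Radius R = 47/2 = 23.5 nm = 2.35e-08 m
Convert H_f = 433 kJ/kg = 433000 J/kg
dT = 2 * gamma_SL * T_bulk / (rho * H_f * R)
dT = 2 * 1.73 * 1936 / (7616 * 433000 * 2.35e-08)
dT = 86.4 K

86.4


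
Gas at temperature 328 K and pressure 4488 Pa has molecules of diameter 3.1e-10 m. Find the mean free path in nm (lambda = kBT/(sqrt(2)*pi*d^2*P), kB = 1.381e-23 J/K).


Mean free path: lambda = kB*T / (sqrt(2) * pi * d^2 * P)
lambda = 1.381e-23 * 328 / (sqrt(2) * pi * (3.1e-10)^2 * 4488)
lambda = 2.36389e-06 m
lambda = 2363.89 nm

2363.89


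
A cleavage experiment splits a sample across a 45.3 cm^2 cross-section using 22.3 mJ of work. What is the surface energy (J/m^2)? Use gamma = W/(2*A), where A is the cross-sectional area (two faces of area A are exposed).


Convert: A = 45.3 cm^2 = 0.00453 m^2, W = 22.3 mJ = 0.0223 J
Cleaving exposes two faces of area A, so total new surface = 2*A and gamma = W / (2*A)
gamma = 0.0223 / (2 * 0.00453)
gamma = 2.461 J/m^2

2.461


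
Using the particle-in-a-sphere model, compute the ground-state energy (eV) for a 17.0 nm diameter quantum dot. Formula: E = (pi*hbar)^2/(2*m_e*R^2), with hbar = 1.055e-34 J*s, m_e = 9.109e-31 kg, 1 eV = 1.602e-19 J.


Radius R = 17.0/2 = 8.5 nm = 8.5e-09 m
E = (pi * 1.055e-34)^2 / (2 * 9.109e-31 * (8.5e-09)^2)
E(J) = 8.34576e-22
E = E(J) / 1.602e-19 = 0.0052 eV

0.0052


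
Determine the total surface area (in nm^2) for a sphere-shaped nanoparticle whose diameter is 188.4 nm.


Radius r = 188.4/2 = 94.2 nm
Surface area SA = 4 * pi * r^2
SA = 4 * pi * (94.2)^2
SA = 111509.45 nm^2

111509.45


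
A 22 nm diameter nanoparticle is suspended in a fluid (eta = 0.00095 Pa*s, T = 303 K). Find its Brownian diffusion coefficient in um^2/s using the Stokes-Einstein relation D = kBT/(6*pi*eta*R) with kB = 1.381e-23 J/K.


Radius R = 22/2 = 11 nm = 1.1e-08 m
D = kB*T / (6*pi*eta*R)
D = 1.381e-23 * 303 / (6 * pi * 0.00095 * 1.1e-08)
D = 2.12431e-11 m^2/s = 21.243 um^2/s

21.243
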